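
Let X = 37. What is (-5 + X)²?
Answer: 1024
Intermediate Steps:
(-5 + X)² = (-5 + 37)² = 32² = 1024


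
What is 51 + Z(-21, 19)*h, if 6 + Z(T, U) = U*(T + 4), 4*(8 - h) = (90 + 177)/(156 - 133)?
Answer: -149609/92 ≈ -1626.2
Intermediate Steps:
h = 469/92 (h = 8 - (90 + 177)/(4*(156 - 133)) = 8 - 267/(4*23) = 8 - 1/4*267/23 = 8 - 267/92 = 469/92 ≈ 5.0978)
Z(T, U) = -6 + U*(4 + T) (Z(T, U) = -6 + U*(T + 4) = -6 + U*(4 + T))
51 + Z(-21, 19)*h = 51 + (-6 + 4*19 - 21*19)*(469/92) = 51 + (-6 + 76 - 399)*(469/92) = 51 - 329*469/92 = 51 - 154301/92 = -149609/92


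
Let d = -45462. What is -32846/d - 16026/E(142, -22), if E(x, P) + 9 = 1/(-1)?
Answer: 182225618/113655 ≈ 1603.3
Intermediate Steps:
E(x, P) = -10 (E(x, P) = -9 + 1/(-1) = -9 - 1 = -10)
-32846/d - 16026/E(142, -22) = -32846/(-45462) - 16026/(-10) = -32846*(-1/45462) - 16026*(-⅒) = 16423/22731 + 8013/5 = 182225618/113655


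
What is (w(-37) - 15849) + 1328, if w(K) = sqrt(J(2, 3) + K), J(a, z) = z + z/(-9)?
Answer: -14521 + I*sqrt(309)/3 ≈ -14521.0 + 5.8595*I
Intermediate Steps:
J(a, z) = 8*z/9 (J(a, z) = z + z*(-1/9) = z - z/9 = 8*z/9)
w(K) = sqrt(8/3 + K) (w(K) = sqrt((8/9)*3 + K) = sqrt(8/3 + K))
(w(-37) - 15849) + 1328 = (sqrt(24 + 9*(-37))/3 - 15849) + 1328 = (sqrt(24 - 333)/3 - 15849) + 1328 = (sqrt(-309)/3 - 15849) + 1328 = ((I*sqrt(309))/3 - 15849) + 1328 = (I*sqrt(309)/3 - 15849) + 1328 = (-15849 + I*sqrt(309)/3) + 1328 = -14521 + I*sqrt(309)/3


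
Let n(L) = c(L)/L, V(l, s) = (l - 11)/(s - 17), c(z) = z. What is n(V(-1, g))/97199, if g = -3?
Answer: 1/97199 ≈ 1.0288e-5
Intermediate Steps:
V(l, s) = (-11 + l)/(-17 + s)
n(L) = 1 (n(L) = L/L = 1)
n(V(-1, g))/97199 = 1/97199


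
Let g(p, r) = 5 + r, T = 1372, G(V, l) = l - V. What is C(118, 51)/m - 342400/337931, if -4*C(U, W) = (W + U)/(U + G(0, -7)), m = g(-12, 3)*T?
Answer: -1668690095939/1646854011264 ≈ -1.0133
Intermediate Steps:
m = 10976 (m = (5 + 3)*1372 = 8*1372 = 10976)
C(U, W) = -(U + W)/(4*(-7 + U)) (C(U, W) = -(W + U)/(4*(U + (-7 - 1*0))) = -(U + W)/(4*(U + (-7 + 0))) = -(U + W)/(4*(U - 7)) = -(U + W)/(4*(-7 + U)))
C(118, 51)/m - 342400/337931 = ((-1*118 - 1*51)/(4*(-7 + 118)))/10976 - 342400/337931 = ((¼)*(-118 - 51)/111)*(1/10976) - 342400*1/337931 = ((¼)*(1/111)*(-169))*(1/10976) - 342400/337931 = -169/444*1/10976 - 342400/337931 = -169/4873344 - 342400/337931 = -1668690095939/1646854011264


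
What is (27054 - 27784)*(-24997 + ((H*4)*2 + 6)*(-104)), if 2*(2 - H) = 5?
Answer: 18399650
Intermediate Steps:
H = -½ (H = 2 - ½*5 = 2 - 5/2 = -½ ≈ -0.50000)
(27054 - 27784)*(-24997 + ((H*4)*2 + 6)*(-104)) = (27054 - 27784)*(-24997 + (-½*4*2 + 6)*(-104)) = -730*(-24997 + (-2*2 + 6)*(-104)) = -730*(-24997 + (-4 + 6)*(-104)) = -730*(-24997 + 2*(-104)) = -730*(-24997 - 208) = -730*(-25205) = 18399650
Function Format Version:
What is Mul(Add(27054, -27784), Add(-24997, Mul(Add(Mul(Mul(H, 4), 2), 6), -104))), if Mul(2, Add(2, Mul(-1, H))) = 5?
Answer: 18399650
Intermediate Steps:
H = Rational(-1, 2) (H = Add(2, Mul(Rational(-1, 2), 5)) = Add(2, Rational(-5, 2)) = Rational(-1, 2) ≈ -0.50000)
Mul(Add(27054, -27784), Add(-24997, Mul(Add(Mul(Mul(H, 4), 2), 6), -104))) = Mul(Add(27054, -27784), Add(-24997, Mul(Add(Mul(Mul(Rational(-1, 2), 4), 2), 6), -104))) = Mul(-730, Add(-24997, Mul(Add(Mul(-2, 2), 6), -104))) = Mul(-730, Add(-24997, Mul(Add(-4, 6), -104))) = Mul(-730, Add(-24997, Mul(2, -104))) = Mul(-730, Add(-24997, -208)) = Mul(-730, -25205) = 18399650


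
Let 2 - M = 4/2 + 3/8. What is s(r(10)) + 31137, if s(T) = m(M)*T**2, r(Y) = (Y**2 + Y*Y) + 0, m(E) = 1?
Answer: 71137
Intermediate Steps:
M = -3/8 (M = 2 - (4/2 + 3/8) = 2 - (4*(1/2) + 3*(1/8)) = 2 - (2 + 3/8) = 2 - 1*19/8 = 2 - 19/8 = -3/8 ≈ -0.37500)
r(Y) = 2*Y**2 (r(Y) = (Y**2 + Y**2) + 0 = 2*Y**2 + 0 = 2*Y**2)
s(T) = T**2 (s(T) = 1*T**2 = T**2)
s(r(10)) + 31137 = (2*10**2)**2 + 31137 = (2*100)**2 + 31137 = 200**2 + 31137 = 40000 + 31137 = 71137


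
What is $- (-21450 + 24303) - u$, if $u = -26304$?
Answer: $23451$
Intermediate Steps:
$- (-21450 + 24303) - u = - (-21450 + 24303) - -26304 = \left(-1\right) 2853 + 26304 = -2853 + 26304 = 23451$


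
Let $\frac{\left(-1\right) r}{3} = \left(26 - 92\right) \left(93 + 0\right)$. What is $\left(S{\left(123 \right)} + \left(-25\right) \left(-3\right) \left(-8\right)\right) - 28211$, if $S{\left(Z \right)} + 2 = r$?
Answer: $-10399$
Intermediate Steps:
$r = 18414$ ($r = - 3 \left(26 - 92\right) \left(93 + 0\right) = - 3 \left(\left(-66\right) 93\right) = \left(-3\right) \left(-6138\right) = 18414$)
$S{\left(Z \right)} = 18412$ ($S{\left(Z \right)} = -2 + 18414 = 18412$)
$\left(S{\left(123 \right)} + \left(-25\right) \left(-3\right) \left(-8\right)\right) - 28211 = \left(18412 + \left(-25\right) \left(-3\right) \left(-8\right)\right) - 28211 = \left(18412 + 75 \left(-8\right)\right) - 28211 = \left(18412 - 600\right) - 28211 = 17812 - 28211 = -10399$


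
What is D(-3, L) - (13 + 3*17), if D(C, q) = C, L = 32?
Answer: -67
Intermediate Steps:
D(-3, L) - (13 + 3*17) = -3 - (13 + 3*17) = -3 - (13 + 51) = -3 - 1*64 = -3 - 64 = -67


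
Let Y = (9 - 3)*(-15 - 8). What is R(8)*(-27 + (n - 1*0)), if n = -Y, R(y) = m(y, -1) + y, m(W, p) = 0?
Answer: 888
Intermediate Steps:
R(y) = y (R(y) = 0 + y = y)
Y = -138 (Y = 6*(-23) = -138)
n = 138 (n = -1*(-138) = 138)
R(8)*(-27 + (n - 1*0)) = 8*(-27 + (138 - 1*0)) = 8*(-27 + (138 + 0)) = 8*(-27 + 138) = 8*111 = 888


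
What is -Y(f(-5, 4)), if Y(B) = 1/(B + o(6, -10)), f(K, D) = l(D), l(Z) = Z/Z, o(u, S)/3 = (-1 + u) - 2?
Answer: -⅒ ≈ -0.10000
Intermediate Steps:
o(u, S) = -9 + 3*u (o(u, S) = 3*((-1 + u) - 2) = 3*(-3 + u) = -9 + 3*u)
l(Z) = 1
f(K, D) = 1
Y(B) = 1/(9 + B) (Y(B) = 1/(B + (-9 + 3*6)) = 1/(B + (-9 + 18)) = 1/(B + 9) = 1/(9 + B))
-Y(f(-5, 4)) = -1/(9 + 1) = -1/10 = -1*⅒ = -⅒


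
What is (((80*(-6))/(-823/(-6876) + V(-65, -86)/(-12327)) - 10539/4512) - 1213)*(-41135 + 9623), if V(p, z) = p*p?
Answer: -34968719610545565/1184774684 ≈ -2.9515e+7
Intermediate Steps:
V(p, z) = p²
(((80*(-6))/(-823/(-6876) + V(-65, -86)/(-12327)) - 10539/4512) - 1213)*(-41135 + 9623) = (((80*(-6))/(-823/(-6876) + (-65)²/(-12327)) - 10539/4512) - 1213)*(-41135 + 9623) = ((-480/(-823*(-1/6876) + 4225*(-1/12327)) - 10539*1/4512) - 1213)*(-31512) = ((-480/(823/6876 - 4225/12327) - 3513/1504) - 1213)*(-31512) = ((-480/(-6301993/28253484) - 3513/1504) - 1213)*(-31512) = ((-480*(-28253484/6301993) - 3513/1504) - 1213)*(-31512) = ((13561672320/6301993 - 3513/1504) - 1213)*(-31512) = (20374616267871/9478197472 - 1213)*(-31512) = (8877562734335/9478197472)*(-31512) = -34968719610545565/1184774684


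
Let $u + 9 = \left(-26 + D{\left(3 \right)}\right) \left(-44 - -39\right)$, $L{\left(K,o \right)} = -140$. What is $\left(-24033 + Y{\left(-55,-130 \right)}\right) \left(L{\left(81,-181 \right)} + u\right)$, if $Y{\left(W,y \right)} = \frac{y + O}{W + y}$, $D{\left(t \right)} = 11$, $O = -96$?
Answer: $\frac{8891758}{5} \approx 1.7784 \cdot 10^{6}$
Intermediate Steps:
$Y{\left(W,y \right)} = \frac{-96 + y}{W + y}$ ($Y{\left(W,y \right)} = \frac{y - 96}{W + y} = \frac{-96 + y}{W + y}$)
$u = 66$ ($u = -9 + \left(-26 + 11\right) \left(-44 - -39\right) = -9 - 15 \left(-44 + 39\right) = -9 - -75 = -9 + 75 = 66$)
$\left(-24033 + Y{\left(-55,-130 \right)}\right) \left(L{\left(81,-181 \right)} + u\right) = \left(-24033 + \frac{-96 - 130}{-55 - 130}\right) \left(-140 + 66\right) = \left(-24033 + \frac{1}{-185} \left(-226\right)\right) \left(-74\right) = \left(-24033 - - \frac{226}{185}\right) \left(-74\right) = \left(-24033 + \frac{226}{185}\right) \left(-74\right) = \left(- \frac{4445879}{185}\right) \left(-74\right) = \frac{8891758}{5}$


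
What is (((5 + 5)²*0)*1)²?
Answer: 0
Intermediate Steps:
(((5 + 5)²*0)*1)² = ((10²*0)*1)² = ((100*0)*1)² = (0*1)² = 0² = 0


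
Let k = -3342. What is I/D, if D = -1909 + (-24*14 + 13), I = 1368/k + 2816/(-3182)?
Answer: 286751/494492346 ≈ 0.00057989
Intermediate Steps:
I = -1147004/886187 (I = 1368/(-3342) + 2816/(-3182) = 1368*(-1/3342) + 2816*(-1/3182) = -228/557 - 1408/1591 = -1147004/886187 ≈ -1.2943)
D = -2232 (D = -1909 + (-336 + 13) = -1909 - 323 = -2232)
I/D = -1147004/886187/(-2232) = -1147004/886187*(-1/2232) = 286751/494492346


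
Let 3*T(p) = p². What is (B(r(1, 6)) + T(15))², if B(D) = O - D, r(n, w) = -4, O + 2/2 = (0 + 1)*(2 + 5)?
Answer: 7225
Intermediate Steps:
O = 6 (O = -1 + (0 + 1)*(2 + 5) = -1 + 1*7 = -1 + 7 = 6)
T(p) = p²/3
B(D) = 6 - D
(B(r(1, 6)) + T(15))² = ((6 - 1*(-4)) + (⅓)*15²)² = ((6 + 4) + (⅓)*225)² = (10 + 75)² = 85² = 7225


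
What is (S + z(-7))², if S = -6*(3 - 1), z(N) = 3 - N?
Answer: 4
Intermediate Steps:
S = -12 (S = -6*2 = -12)
(S + z(-7))² = (-12 + (3 - 1*(-7)))² = (-12 + (3 + 7))² = (-12 + 10)² = (-2)² = 4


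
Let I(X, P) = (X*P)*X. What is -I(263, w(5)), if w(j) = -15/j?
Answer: 207507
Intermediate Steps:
I(X, P) = P*X**2 (I(X, P) = (P*X)*X = P*X**2)
-I(263, w(5)) = -(-15/5)*263**2 = -(-15*1/5)*69169 = -(-3)*69169 = -1*(-207507) = 207507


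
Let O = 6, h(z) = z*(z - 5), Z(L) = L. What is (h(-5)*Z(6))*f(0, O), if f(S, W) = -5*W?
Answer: -9000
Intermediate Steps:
h(z) = z*(-5 + z)
(h(-5)*Z(6))*f(0, O) = (-5*(-5 - 5)*6)*(-5*6) = (-5*(-10)*6)*(-30) = (50*6)*(-30) = 300*(-30) = -9000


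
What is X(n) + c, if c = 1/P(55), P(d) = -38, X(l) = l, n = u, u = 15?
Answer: 569/38 ≈ 14.974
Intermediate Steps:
n = 15
c = -1/38 (c = 1/(-38) = -1/38 ≈ -0.026316)
X(n) + c = 15 - 1/38 = 569/38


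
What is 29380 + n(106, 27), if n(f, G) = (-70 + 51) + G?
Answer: 29388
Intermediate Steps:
n(f, G) = -19 + G
29380 + n(106, 27) = 29380 + (-19 + 27) = 29380 + 8 = 29388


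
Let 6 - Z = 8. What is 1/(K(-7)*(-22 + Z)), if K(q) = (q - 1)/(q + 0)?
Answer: -7/192 ≈ -0.036458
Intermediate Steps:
Z = -2 (Z = 6 - 1*8 = 6 - 8 = -2)
K(q) = (-1 + q)/q
1/(K(-7)*(-22 + Z)) = 1/(((-1 - 7)/(-7))*(-22 - 2)) = 1/(-⅐*(-8)*(-24)) = 1/((8/7)*(-24)) = 1/(-192/7) = -7/192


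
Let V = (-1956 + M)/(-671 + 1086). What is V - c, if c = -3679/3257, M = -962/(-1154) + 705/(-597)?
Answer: -556321809593/155201082065 ≈ -3.5845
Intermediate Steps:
M = -39876/114823 (M = -962*(-1/1154) + 705*(-1/597) = 481/577 - 235/199 = -39876/114823 ≈ -0.34728)
c = -3679/3257 (c = -3679*1/3257 = -3679/3257 ≈ -1.1296)
V = -224633664/47651545 (V = (-1956 - 39876/114823)/(-671 + 1086) = -224633664/114823/415 = -224633664/114823*1/415 = -224633664/47651545 ≈ -4.7141)
V - c = -224633664/47651545 - 1*(-3679/3257) = -224633664/47651545 + 3679/3257 = -556321809593/155201082065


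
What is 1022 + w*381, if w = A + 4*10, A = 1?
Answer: 16643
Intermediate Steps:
w = 41 (w = 1 + 4*10 = 1 + 40 = 41)
1022 + w*381 = 1022 + 41*381 = 1022 + 15621 = 16643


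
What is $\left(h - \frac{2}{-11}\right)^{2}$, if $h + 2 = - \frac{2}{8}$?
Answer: $\frac{8281}{1936} \approx 4.2774$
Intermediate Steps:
$h = - \frac{9}{4}$ ($h = -2 - \frac{2}{8} = -2 - \frac{1}{4} = - \frac{9}{4} \approx -2.25$)
$\left(h - \frac{2}{-11}\right)^{2} = \left(- \frac{9}{4} - \frac{2}{-11}\right)^{2} = \left(- \frac{9}{4} - - \frac{2}{11}\right)^{2} = \left(- \frac{9}{4} + \frac{2}{11}\right)^{2} = \left(- \frac{91}{44}\right)^{2} = \frac{8281}{1936}$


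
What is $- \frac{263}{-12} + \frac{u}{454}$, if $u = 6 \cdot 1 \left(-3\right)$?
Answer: $\frac{59593}{2724} \approx 21.877$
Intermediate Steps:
$u = -18$ ($u = 6 \left(-3\right) = -18$)
$- \frac{263}{-12} + \frac{u}{454} = - \frac{263}{-12} - \frac{18}{454} = \left(-263\right) \left(- \frac{1}{12}\right) - \frac{9}{227} = \frac{263}{12} - \frac{9}{227} = \frac{59593}{2724}$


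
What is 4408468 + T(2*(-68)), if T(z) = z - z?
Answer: 4408468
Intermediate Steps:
T(z) = 0
4408468 + T(2*(-68)) = 4408468 + 0 = 4408468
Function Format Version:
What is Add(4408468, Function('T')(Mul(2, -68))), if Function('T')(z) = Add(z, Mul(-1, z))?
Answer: 4408468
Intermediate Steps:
Function('T')(z) = 0
Add(4408468, Function('T')(Mul(2, -68))) = Add(4408468, 0) = 4408468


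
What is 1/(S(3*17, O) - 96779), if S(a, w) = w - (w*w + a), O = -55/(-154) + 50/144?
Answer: -254016/24596316385 ≈ -1.0327e-5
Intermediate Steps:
O = 355/504 (O = -55*(-1/154) + 50*(1/144) = 5/14 + 25/72 = 355/504 ≈ 0.70436)
S(a, w) = w - a - w² (S(a, w) = w - (w² + a) = w - (a + w²) = w + (-a - w²) = w - a - w²)
1/(S(3*17, O) - 96779) = 1/((355/504 - 3*17 - (355/504)²) - 96779) = 1/((355/504 - 1*51 - 1*126025/254016) - 96779) = 1/((355/504 - 51 - 126025/254016) - 96779) = 1/(-12901921/254016 - 96779) = 1/(-24596316385/254016) = -254016/24596316385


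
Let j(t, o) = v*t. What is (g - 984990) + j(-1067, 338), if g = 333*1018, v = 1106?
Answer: -1826098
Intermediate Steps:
j(t, o) = 1106*t
g = 338994
(g - 984990) + j(-1067, 338) = (338994 - 984990) + 1106*(-1067) = -645996 - 1180102 = -1826098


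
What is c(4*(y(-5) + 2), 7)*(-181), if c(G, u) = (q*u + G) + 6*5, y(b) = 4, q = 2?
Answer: -12308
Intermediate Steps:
c(G, u) = 30 + G + 2*u (c(G, u) = (2*u + G) + 6*5 = (G + 2*u) + 30 = 30 + G + 2*u)
c(4*(y(-5) + 2), 7)*(-181) = (30 + 4*(4 + 2) + 2*7)*(-181) = (30 + 4*6 + 14)*(-181) = (30 + 24 + 14)*(-181) = 68*(-181) = -12308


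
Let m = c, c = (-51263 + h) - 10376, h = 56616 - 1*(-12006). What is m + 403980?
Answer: 410963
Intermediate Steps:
h = 68622 (h = 56616 + 12006 = 68622)
c = 6983 (c = (-51263 + 68622) - 10376 = 17359 - 10376 = 6983)
m = 6983
m + 403980 = 6983 + 403980 = 410963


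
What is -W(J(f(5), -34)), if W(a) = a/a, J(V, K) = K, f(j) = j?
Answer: -1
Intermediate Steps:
W(a) = 1
-W(J(f(5), -34)) = -1*1 = -1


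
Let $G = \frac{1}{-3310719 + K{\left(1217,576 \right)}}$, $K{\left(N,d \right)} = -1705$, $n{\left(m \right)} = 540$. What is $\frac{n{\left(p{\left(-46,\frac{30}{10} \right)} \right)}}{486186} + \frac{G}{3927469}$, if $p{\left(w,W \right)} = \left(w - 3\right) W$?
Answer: $\frac{1170849831656009}{1054168141283156536} \approx 0.0011107$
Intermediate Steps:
$p{\left(w,W \right)} = W \left(-3 + w\right)$ ($p{\left(w,W \right)} = \left(-3 + w\right) W = W \left(-3 + w\right)$)
$G = - \frac{1}{3312424}$ ($G = \frac{1}{-3310719 - 1705} = \frac{1}{-3312424} = - \frac{1}{3312424} \approx -3.0189 \cdot 10^{-7}$)
$\frac{n{\left(p{\left(-46,\frac{30}{10} \right)} \right)}}{486186} + \frac{G}{3927469} = \frac{540}{486186} - \frac{1}{3312424 \cdot 3927469} = 540 \cdot \frac{1}{486186} - \frac{1}{13009442574856} = \frac{90}{81031} - \frac{1}{13009442574856} = \frac{1170849831656009}{1054168141283156536}$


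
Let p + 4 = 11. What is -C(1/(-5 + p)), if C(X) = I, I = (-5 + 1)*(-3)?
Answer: -12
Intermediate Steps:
p = 7 (p = -4 + 11 = 7)
I = 12 (I = -4*(-3) = 12)
C(X) = 12
-C(1/(-5 + p)) = -1*12 = -12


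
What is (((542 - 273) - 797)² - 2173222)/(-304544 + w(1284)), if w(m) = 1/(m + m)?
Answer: 4864916784/782068991 ≈ 6.2206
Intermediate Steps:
w(m) = 1/(2*m)
(((542 - 273) - 797)² - 2173222)/(-304544 + w(1284)) = (((542 - 273) - 797)² - 2173222)/(-304544 + (½)/1284) = ((269 - 797)² - 2173222)/(-304544 + (½)*(1/1284)) = ((-528)² - 2173222)/(-304544 + 1/2568) = (278784 - 2173222)/(-782068991/2568) = -1894438*(-2568/782068991) = 4864916784/782068991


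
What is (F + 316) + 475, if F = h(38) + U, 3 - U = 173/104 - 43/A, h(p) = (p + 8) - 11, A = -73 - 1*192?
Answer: 22796923/27560 ≈ 827.17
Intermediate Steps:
A = -265 (A = -73 - 192 = -265)
h(p) = -3 + p (h(p) = (8 + p) - 11 = -3 + p)
U = 32363/27560 (U = 3 - (173/104 - 43/(-265)) = 3 - (173*(1/104) - 43*(-1/265)) = 3 - (173/104 + 43/265) = 3 - 1*50317/27560 = 3 - 50317/27560 = 32363/27560 ≈ 1.1743)
F = 996963/27560 (F = (-3 + 38) + 32363/27560 = 35 + 32363/27560 = 996963/27560 ≈ 36.174)
(F + 316) + 475 = (996963/27560 + 316) + 475 = 9705923/27560 + 475 = 22796923/27560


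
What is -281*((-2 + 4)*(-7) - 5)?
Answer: 5339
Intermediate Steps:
-281*((-2 + 4)*(-7) - 5) = -281*(2*(-7) - 5) = -281*(-14 - 5) = -281*(-19) = 5339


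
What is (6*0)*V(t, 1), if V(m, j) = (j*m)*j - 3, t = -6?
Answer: 0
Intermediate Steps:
V(m, j) = -3 + m*j² (V(m, j) = m*j² - 3 = -3 + m*j²)
(6*0)*V(t, 1) = (6*0)*(-3 - 6*1²) = 0*(-3 - 6*1) = 0*(-3 - 6) = 0*(-9) = 0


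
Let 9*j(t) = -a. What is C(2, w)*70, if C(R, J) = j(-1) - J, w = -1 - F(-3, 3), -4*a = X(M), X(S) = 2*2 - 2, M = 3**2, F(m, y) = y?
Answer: 2555/9 ≈ 283.89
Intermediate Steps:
M = 9
X(S) = 2 (X(S) = 4 - 2 = 2)
a = -1/2 (a = -1/4*2 = -1/2 ≈ -0.50000)
w = -4 (w = -1 - 1*3 = -1 - 3 = -4)
j(t) = 1/18 (j(t) = (-1*(-1/2))/9 = (1/9)*(1/2) = 1/18)
C(R, J) = 1/18 - J
C(2, w)*70 = (1/18 - 1*(-4))*70 = (1/18 + 4)*70 = (73/18)*70 = 2555/9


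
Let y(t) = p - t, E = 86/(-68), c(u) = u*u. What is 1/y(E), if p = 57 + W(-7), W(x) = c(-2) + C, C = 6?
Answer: 34/2321 ≈ 0.014649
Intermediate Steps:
c(u) = u**2
E = -43/34 (E = 86*(-1/68) = -43/34 ≈ -1.2647)
W(x) = 10 (W(x) = (-2)**2 + 6 = 4 + 6 = 10)
p = 67 (p = 57 + 10 = 67)
y(t) = 67 - t
1/y(E) = 1/(67 - 1*(-43/34)) = 1/(67 + 43/34) = 1/(2321/34) = 34/2321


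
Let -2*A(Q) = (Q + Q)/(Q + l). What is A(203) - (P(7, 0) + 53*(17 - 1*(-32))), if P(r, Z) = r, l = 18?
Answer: -575687/221 ≈ -2604.9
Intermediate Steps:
A(Q) = -Q/(18 + Q) (A(Q) = -(Q + Q)/(2*(Q + 18)) = -2*Q/(2*(18 + Q)) = -Q/(18 + Q))
A(203) - (P(7, 0) + 53*(17 - 1*(-32))) = -1*203/(18 + 203) - (7 + 53*(17 - 1*(-32))) = -1*203/221 - (7 + 53*(17 + 32)) = -1*203*1/221 - (7 + 53*49) = -203/221 - (7 + 2597) = -203/221 - 1*2604 = -203/221 - 2604 = -575687/221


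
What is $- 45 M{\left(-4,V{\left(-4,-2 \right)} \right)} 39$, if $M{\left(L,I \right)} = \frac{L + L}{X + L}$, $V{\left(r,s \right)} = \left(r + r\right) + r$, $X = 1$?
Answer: $-4680$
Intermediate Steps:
$V{\left(r,s \right)} = 3 r$ ($V{\left(r,s \right)} = 2 r + r = 3 r$)
$M{\left(L,I \right)} = \frac{2 L}{1 + L}$ ($M{\left(L,I \right)} = \frac{L + L}{1 + L} = \frac{2 L}{1 + L}$)
$- 45 M{\left(-4,V{\left(-4,-2 \right)} \right)} 39 = - 45 \cdot 2 \left(-4\right) \frac{1}{1 - 4} \cdot 39 = - 45 \cdot 2 \left(-4\right) \frac{1}{-3} \cdot 39 = - 45 \cdot 2 \left(-4\right) \left(- \frac{1}{3}\right) 39 = \left(-45\right) \frac{8}{3} \cdot 39 = \left(-120\right) 39 = -4680$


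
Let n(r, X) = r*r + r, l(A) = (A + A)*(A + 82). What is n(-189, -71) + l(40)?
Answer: 45292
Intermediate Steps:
l(A) = 2*A*(82 + A) (l(A) = (2*A)*(82 + A) = 2*A*(82 + A))
n(r, X) = r + r**2 (n(r, X) = r**2 + r = r + r**2)
n(-189, -71) + l(40) = -189*(1 - 189) + 2*40*(82 + 40) = -189*(-188) + 2*40*122 = 35532 + 9760 = 45292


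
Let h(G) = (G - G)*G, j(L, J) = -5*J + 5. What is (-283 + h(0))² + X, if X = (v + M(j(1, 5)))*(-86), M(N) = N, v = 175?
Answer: 66759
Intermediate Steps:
j(L, J) = 5 - 5*J
h(G) = 0 (h(G) = 0*G = 0)
X = -13330 (X = (175 + (5 - 5*5))*(-86) = (175 + (5 - 25))*(-86) = (175 - 20)*(-86) = 155*(-86) = -13330)
(-283 + h(0))² + X = (-283 + 0)² - 13330 = (-283)² - 13330 = 80089 - 13330 = 66759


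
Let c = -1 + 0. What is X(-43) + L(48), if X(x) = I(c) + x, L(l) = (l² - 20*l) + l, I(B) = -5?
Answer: 1344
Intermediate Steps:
c = -1
L(l) = l² - 19*l
X(x) = -5 + x
X(-43) + L(48) = (-5 - 43) + 48*(-19 + 48) = -48 + 48*29 = -48 + 1392 = 1344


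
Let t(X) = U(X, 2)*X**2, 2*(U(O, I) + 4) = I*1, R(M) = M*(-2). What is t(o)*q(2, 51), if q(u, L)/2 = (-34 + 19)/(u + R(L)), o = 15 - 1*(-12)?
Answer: -6561/10 ≈ -656.10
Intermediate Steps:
o = 27 (o = 15 + 12 = 27)
R(M) = -2*M
q(u, L) = -30/(u - 2*L) (q(u, L) = 2*((-34 + 19)/(u - 2*L)) = 2*(-15/(u - 2*L)) = -30/(u - 2*L))
U(O, I) = -4 + I/2 (U(O, I) = -4 + (I*1)/2 = -4 + I/2)
t(X) = -3*X**2 (t(X) = (-4 + (1/2)*2)*X**2 = (-4 + 1)*X**2 = -3*X**2)
t(o)*q(2, 51) = (-3*27**2)*(30/(-1*2 + 2*51)) = (-3*729)*(30/(-2 + 102)) = -65610/100 = -2187*3/10 = -6561/10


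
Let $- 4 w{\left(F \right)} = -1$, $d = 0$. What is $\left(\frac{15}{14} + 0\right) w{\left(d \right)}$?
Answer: $\frac{15}{56} \approx 0.26786$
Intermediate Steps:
$w{\left(F \right)} = \frac{1}{4}$ ($w{\left(F \right)} = \left(- \frac{1}{4}\right) \left(-1\right) = \frac{1}{4}$)
$\left(\frac{15}{14} + 0\right) w{\left(d \right)} = \left(\frac{15}{14} + 0\right) \frac{1}{4} = \frac{15}{14} \cdot \frac{1}{4} = \frac{15}{56}$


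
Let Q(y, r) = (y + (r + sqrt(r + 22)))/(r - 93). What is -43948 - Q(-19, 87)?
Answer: -131810/3 + sqrt(109)/6 ≈ -43935.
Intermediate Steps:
Q(y, r) = (r + y + sqrt(22 + r))/(-93 + r) (Q(y, r) = (y + (r + sqrt(22 + r)))/(-93 + r) = (r + y + sqrt(22 + r))/(-93 + r))
-43948 - Q(-19, 87) = -43948 - (87 - 19 + sqrt(22 + 87))/(-93 + 87) = -43948 - (87 - 19 + sqrt(109))/(-6) = -43948 - (-1)*(68 + sqrt(109))/6 = -43948 - (-34/3 - sqrt(109)/6) = -43948 + (34/3 + sqrt(109)/6) = -131810/3 + sqrt(109)/6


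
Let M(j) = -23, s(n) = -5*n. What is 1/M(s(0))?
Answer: -1/23 ≈ -0.043478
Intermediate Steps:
1/M(s(0)) = 1/(-23) = -1/23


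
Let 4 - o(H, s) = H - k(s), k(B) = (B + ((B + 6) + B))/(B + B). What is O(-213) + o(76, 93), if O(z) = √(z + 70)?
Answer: -4369/62 + I*√143 ≈ -70.468 + 11.958*I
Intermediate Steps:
O(z) = √(70 + z)
k(B) = (6 + 3*B)/(2*B) (k(B) = (B + ((6 + B) + B))/((2*B)) = (B + (6 + 2*B))*(1/(2*B)) = (6 + 3*B)*(1/(2*B)) = (6 + 3*B)/(2*B))
o(H, s) = 11/2 - H + 3/s (o(H, s) = 4 - (H - (3/2 + 3/s)) = 4 - (H + (-3/2 - 3/s)) = 4 - (-3/2 + H - 3/s) = 4 + (3/2 - H + 3/s) = 11/2 - H + 3/s)
O(-213) + o(76, 93) = √(70 - 213) + (11/2 - 1*76 + 3/93) = √(-143) + (11/2 - 76 + 3*(1/93)) = I*√143 + (11/2 - 76 + 1/31) = I*√143 - 4369/62 = -4369/62 + I*√143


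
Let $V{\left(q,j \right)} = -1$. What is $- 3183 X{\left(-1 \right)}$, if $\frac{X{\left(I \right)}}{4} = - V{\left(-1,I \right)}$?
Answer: $-12732$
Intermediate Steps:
$X{\left(I \right)} = 4$ ($X{\left(I \right)} = 4 \left(\left(-1\right) \left(-1\right)\right) = 4 \cdot 1 = 4$)
$- 3183 X{\left(-1 \right)} = \left(-3183\right) 4 = -12732$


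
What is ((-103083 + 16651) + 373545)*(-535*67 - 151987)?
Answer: -53929009016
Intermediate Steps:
((-103083 + 16651) + 373545)*(-535*67 - 151987) = (-86432 + 373545)*(-35845 - 151987) = 287113*(-187832) = -53929009016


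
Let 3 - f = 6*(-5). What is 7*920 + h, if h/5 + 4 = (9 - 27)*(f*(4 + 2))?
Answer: -11400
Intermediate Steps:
f = 33 (f = 3 - 6*(-5) = 3 - 1*(-30) = 3 + 30 = 33)
h = -17840 (h = -20 + 5*((9 - 27)*(33*(4 + 2))) = -20 + 5*(-594*6) = -20 + 5*(-18*198) = -20 + 5*(-3564) = -20 - 17820 = -17840)
7*920 + h = 7*920 - 17840 = 6440 - 17840 = -11400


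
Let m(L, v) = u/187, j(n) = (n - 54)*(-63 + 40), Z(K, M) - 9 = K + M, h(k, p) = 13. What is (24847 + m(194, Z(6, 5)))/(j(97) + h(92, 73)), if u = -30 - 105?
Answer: -2323127/91256 ≈ -25.457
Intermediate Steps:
u = -135
Z(K, M) = 9 + K + M (Z(K, M) = 9 + (K + M) = 9 + K + M)
j(n) = 1242 - 23*n (j(n) = (-54 + n)*(-23) = 1242 - 23*n)
m(L, v) = -135/187
(24847 + m(194, Z(6, 5)))/(j(97) + h(92, 73)) = (24847 - 135/187)/((1242 - 23*97) + 13) = 4646254/(187*((1242 - 2231) + 13)) = 4646254/(187*(-989 + 13)) = (4646254/187)/(-976) = (4646254/187)*(-1/976) = -2323127/91256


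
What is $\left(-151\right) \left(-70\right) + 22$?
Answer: $10592$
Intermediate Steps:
$\left(-151\right) \left(-70\right) + 22 = 10570 + 22 = 10592$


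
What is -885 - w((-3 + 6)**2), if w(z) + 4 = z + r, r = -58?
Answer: -832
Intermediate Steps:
w(z) = -62 + z (w(z) = -4 + (z - 58) = -4 + (-58 + z) = -62 + z)
-885 - w((-3 + 6)**2) = -885 - (-62 + (-3 + 6)**2) = -885 - (-62 + 3**2) = -885 - (-62 + 9) = -885 - 1*(-53) = -885 + 53 = -832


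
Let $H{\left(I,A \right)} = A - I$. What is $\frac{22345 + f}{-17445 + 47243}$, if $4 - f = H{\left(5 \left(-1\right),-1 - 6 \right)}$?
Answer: $\frac{22351}{29798} \approx 0.75008$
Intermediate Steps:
$f = 6$ ($f = 4 - \left(\left(-1 - 6\right) - 5 \left(-1\right)\right) = 4 - \left(\left(-1 - 6\right) - -5\right) = 4 - \left(-7 + 5\right) = 4 - -2 = 4 + 2 = 6$)
$\frac{22345 + f}{-17445 + 47243} = \frac{22345 + 6}{-17445 + 47243} = \frac{22351}{29798}$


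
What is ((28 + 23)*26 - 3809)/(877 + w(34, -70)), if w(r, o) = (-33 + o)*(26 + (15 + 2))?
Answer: 2483/3552 ≈ 0.69904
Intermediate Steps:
w(r, o) = -1419 + 43*o (w(r, o) = (-33 + o)*(26 + 17) = (-33 + o)*43 = -1419 + 43*o)
((28 + 23)*26 - 3809)/(877 + w(34, -70)) = ((28 + 23)*26 - 3809)/(877 + (-1419 + 43*(-70))) = (51*26 - 3809)/(877 + (-1419 - 3010)) = (1326 - 3809)/(877 - 4429) = -2483/(-3552) = -2483*(-1/3552) = 2483/3552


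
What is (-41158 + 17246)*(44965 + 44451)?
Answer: -2138115392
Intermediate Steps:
(-41158 + 17246)*(44965 + 44451) = -23912*89416 = -2138115392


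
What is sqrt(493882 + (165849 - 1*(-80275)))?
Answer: sqrt(740006) ≈ 860.24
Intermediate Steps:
sqrt(493882 + (165849 - 1*(-80275))) = sqrt(493882 + (165849 + 80275)) = sqrt(493882 + 246124) = sqrt(740006)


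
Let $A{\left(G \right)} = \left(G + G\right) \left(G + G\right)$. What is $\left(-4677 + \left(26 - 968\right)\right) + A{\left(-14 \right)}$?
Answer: $-4835$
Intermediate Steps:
$A{\left(G \right)} = 4 G^{2}$ ($A{\left(G \right)} = 2 G 2 G = 4 G^{2}$)
$\left(-4677 + \left(26 - 968\right)\right) + A{\left(-14 \right)} = \left(-4677 + \left(26 - 968\right)\right) + 4 \left(-14\right)^{2} = \left(-4677 + \left(26 - 968\right)\right) + 4 \cdot 196 = \left(-4677 - 942\right) + 784 = -5619 + 784 = -4835$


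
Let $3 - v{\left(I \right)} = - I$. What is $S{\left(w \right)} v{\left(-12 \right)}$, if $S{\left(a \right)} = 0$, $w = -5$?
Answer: $0$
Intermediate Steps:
$v{\left(I \right)} = 3 + I$ ($v{\left(I \right)} = 3 - - I = 3 + I$)
$S{\left(w \right)} v{\left(-12 \right)} = 0 \left(3 - 12\right) = 0 \left(-9\right) = 0$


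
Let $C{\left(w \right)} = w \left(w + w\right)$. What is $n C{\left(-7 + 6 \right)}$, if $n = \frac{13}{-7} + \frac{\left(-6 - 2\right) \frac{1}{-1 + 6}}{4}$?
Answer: $- \frac{158}{35} \approx -4.5143$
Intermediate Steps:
$C{\left(w \right)} = 2 w^{2}$ ($C{\left(w \right)} = w 2 w = 2 w^{2}$)
$n = - \frac{79}{35}$ ($n = 13 \left(- \frac{1}{7}\right) + - \frac{8}{5} \cdot \frac{1}{4} = - \frac{13}{7} + \left(-8\right) \frac{1}{5} \cdot \frac{1}{4} = - \frac{13}{7} - \frac{2}{5} = - \frac{79}{35} \approx -2.2571$)
$n C{\left(-7 + 6 \right)} = - \frac{79 \cdot 2 \left(-7 + 6\right)^{2}}{35} = - \frac{79 \cdot 2 \left(-1\right)^{2}}{35} = - \frac{79 \cdot 2 \cdot 1}{35} = \left(- \frac{79}{35}\right) 2 = - \frac{158}{35}$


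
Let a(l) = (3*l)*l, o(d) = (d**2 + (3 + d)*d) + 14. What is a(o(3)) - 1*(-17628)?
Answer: 22671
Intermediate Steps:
o(d) = 14 + d**2 + d*(3 + d) (o(d) = (d**2 + d*(3 + d)) + 14 = 14 + d**2 + d*(3 + d))
a(l) = 3*l**2
a(o(3)) - 1*(-17628) = 3*(14 + 2*3**2 + 3*3)**2 - 1*(-17628) = 3*(14 + 2*9 + 9)**2 + 17628 = 3*(14 + 18 + 9)**2 + 17628 = 3*41**2 + 17628 = 3*1681 + 17628 = 5043 + 17628 = 22671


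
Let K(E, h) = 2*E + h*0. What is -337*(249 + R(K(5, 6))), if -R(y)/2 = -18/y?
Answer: -425631/5 ≈ -85126.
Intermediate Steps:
K(E, h) = 2*E (K(E, h) = 2*E + 0 = 2*E)
R(y) = 36/y (R(y) = -(-36)/y = 36/y)
-337*(249 + R(K(5, 6))) = -337*(249 + 36/((2*5))) = -337*(249 + 36/10) = -337*(249 + 36*(1/10)) = -337*(249 + 18/5) = -337*1263/5 = -425631/5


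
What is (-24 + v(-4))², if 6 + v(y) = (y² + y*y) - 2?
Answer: 0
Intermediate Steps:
v(y) = -8 + 2*y² (v(y) = -6 + ((y² + y*y) - 2) = -6 + ((y² + y²) - 2) = -6 + (2*y² - 2) = -6 + (-2 + 2*y²) = -8 + 2*y²)
(-24 + v(-4))² = (-24 + (-8 + 2*(-4)²))² = (-24 + (-8 + 2*16))² = (-24 + (-8 + 32))² = (-24 + 24)² = 0² = 0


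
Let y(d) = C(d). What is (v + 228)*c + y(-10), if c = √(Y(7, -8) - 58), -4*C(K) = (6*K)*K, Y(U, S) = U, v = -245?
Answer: -150 - 17*I*√51 ≈ -150.0 - 121.4*I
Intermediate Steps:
C(K) = -3*K²/2 (C(K) = -6*K*K/4 = -3*K²/2)
y(d) = -3*d²/2
c = I*√51 (c = √(7 - 58) = √(-51) = I*√51 ≈ 7.1414*I)
(v + 228)*c + y(-10) = (-245 + 228)*(I*√51) - 3/2*(-10)² = -17*I*√51 - 3/2*100 = -17*I*√51 - 150 = -150 - 17*I*√51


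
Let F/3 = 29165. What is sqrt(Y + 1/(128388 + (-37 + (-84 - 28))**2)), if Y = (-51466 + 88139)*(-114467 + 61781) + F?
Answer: I*sqrt(43813555486368221954)/150589 ≈ 43955.0*I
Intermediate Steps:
F = 87495 (F = 3*29165 = 87495)
Y = -1932066183 (Y = (-51466 + 88139)*(-114467 + 61781) + 87495 = 36673*(-52686) + 87495 = -1932153678 + 87495 = -1932066183)
sqrt(Y + 1/(128388 + (-37 + (-84 - 28))**2)) = sqrt(-1932066183 + 1/(128388 + (-37 + (-84 - 28))**2)) = sqrt(-1932066183 + 1/(128388 + (-37 - 112)**2)) = sqrt(-1932066183 + 1/(128388 + (-149)**2)) = sqrt(-1932066183 + 1/(128388 + 22201)) = sqrt(-1932066183 + 1/150589) = sqrt(-290947914431786/150589) = I*sqrt(43813555486368221954)/150589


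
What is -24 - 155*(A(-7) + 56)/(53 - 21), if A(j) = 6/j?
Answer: -32603/112 ≈ -291.10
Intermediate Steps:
-24 - 155*(A(-7) + 56)/(53 - 21) = -24 - 155*(6/(-7) + 56)/(53 - 21) = -24 - 155*(6*(-⅐) + 56)/32 = -24 - 155*(-6/7 + 56)/32 = -24 - 59830/(7*32) = -24 - 155*193/112 = -24 - 29915/112 = -32603/112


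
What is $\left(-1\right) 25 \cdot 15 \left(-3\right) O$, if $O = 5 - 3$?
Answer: $2250$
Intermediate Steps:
$O = 2$ ($O = 5 - 3 = 2$)
$\left(-1\right) 25 \cdot 15 \left(-3\right) O = \left(-1\right) 25 \cdot 15 \left(-3\right) 2 = - 25 \left(\left(-45\right) 2\right) = \left(-25\right) \left(-90\right) = 2250$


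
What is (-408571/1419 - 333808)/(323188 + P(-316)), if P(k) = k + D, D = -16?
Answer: -474082123/458132664 ≈ -1.0348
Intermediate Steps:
P(k) = -16 + k (P(k) = k - 16 = -16 + k)
(-408571/1419 - 333808)/(323188 + P(-316)) = (-408571/1419 - 333808)/(323188 + (-16 - 316)) = (-408571*1/1419 - 333808)/(323188 - 332) = (-408571/1419 - 333808)/322856 = -474082123/1419*1/322856 = -474082123/458132664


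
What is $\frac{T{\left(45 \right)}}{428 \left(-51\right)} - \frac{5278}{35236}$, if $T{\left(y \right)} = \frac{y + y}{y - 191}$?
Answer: $- \frac{700717651}{4678882732} \approx -0.14976$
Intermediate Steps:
$T{\left(y \right)} = \frac{2 y}{-191 + y}$
$\frac{T{\left(45 \right)}}{428 \left(-51\right)} - \frac{5278}{35236} = \frac{2 \cdot 45 \frac{1}{-191 + 45}}{428 \left(-51\right)} - \frac{5278}{35236} = \frac{2 \cdot 45 \frac{1}{-146}}{-21828} - \frac{2639}{17618} = 2 \cdot 45 \left(- \frac{1}{146}\right) \left(- \frac{1}{21828}\right) - \frac{2639}{17618} = \left(- \frac{45}{73}\right) \left(- \frac{1}{21828}\right) - \frac{2639}{17618} = \frac{15}{531148} - \frac{2639}{17618} = - \frac{700717651}{4678882732}$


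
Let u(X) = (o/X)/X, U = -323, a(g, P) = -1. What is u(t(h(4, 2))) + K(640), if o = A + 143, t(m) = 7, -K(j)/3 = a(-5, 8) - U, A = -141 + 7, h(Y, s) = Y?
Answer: -47325/49 ≈ -965.82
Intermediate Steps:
A = -134
K(j) = -966 (K(j) = -3*(-1 - 1*(-323)) = -3*(-1 + 323) = -3*322 = -966)
o = 9 (o = -134 + 143 = 9)
u(X) = 9/X**2 (u(X) = (9/X)/X = 9/X**2)
u(t(h(4, 2))) + K(640) = 9/7**2 - 966 = 9*(1/49) - 966 = 9/49 - 966 = -47325/49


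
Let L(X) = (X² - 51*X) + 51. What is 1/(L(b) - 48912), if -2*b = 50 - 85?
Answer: -4/197789 ≈ -2.0224e-5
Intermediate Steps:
b = 35/2 (b = -(50 - 85)/2 = -½*(-35) = 35/2 ≈ 17.500)
L(X) = 51 + X² - 51*X
1/(L(b) - 48912) = 1/((51 + (35/2)² - 51*35/2) - 48912) = 1/((51 + 1225/4 - 1785/2) - 48912) = 1/(-2141/4 - 48912) = 1/(-197789/4) = -4/197789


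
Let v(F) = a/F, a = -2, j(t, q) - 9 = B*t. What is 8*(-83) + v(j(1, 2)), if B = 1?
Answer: -3321/5 ≈ -664.20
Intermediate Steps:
j(t, q) = 9 + t (j(t, q) = 9 + 1*t = 9 + t)
v(F) = -2/F
8*(-83) + v(j(1, 2)) = 8*(-83) - 2/(9 + 1) = -664 - 2/10 = -664 - 2*⅒ = -664 - ⅕ = -3321/5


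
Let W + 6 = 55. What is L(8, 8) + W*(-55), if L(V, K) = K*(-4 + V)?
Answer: -2663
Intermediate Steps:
W = 49 (W = -6 + 55 = 49)
L(8, 8) + W*(-55) = 8*(-4 + 8) + 49*(-55) = 8*4 - 2695 = 32 - 2695 = -2663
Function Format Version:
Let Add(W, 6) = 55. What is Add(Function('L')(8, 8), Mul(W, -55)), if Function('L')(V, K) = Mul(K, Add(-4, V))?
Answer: -2663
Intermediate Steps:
W = 49 (W = Add(-6, 55) = 49)
Add(Function('L')(8, 8), Mul(W, -55)) = Add(Mul(8, Add(-4, 8)), Mul(49, -55)) = Add(Mul(8, 4), -2695) = Add(32, -2695) = -2663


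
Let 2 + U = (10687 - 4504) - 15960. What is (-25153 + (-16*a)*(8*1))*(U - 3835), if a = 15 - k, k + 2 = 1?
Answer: 370314414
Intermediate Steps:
k = -1 (k = -2 + 1 = -1)
a = 16 (a = 15 - 1*(-1) = 15 + 1 = 16)
U = -9779 (U = -2 + ((10687 - 4504) - 15960) = -2 + (6183 - 15960) = -2 - 9777 = -9779)
(-25153 + (-16*a)*(8*1))*(U - 3835) = (-25153 + (-16*16)*(8*1))*(-9779 - 3835) = (-25153 - 256*8)*(-13614) = (-25153 - 2048)*(-13614) = -27201*(-13614) = 370314414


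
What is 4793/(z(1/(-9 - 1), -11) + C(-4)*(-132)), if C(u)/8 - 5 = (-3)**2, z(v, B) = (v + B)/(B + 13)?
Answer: -95860/295791 ≈ -0.32408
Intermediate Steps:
z(v, B) = (B + v)/(13 + B)
C(u) = 112 (C(u) = 40 + 8*(-3)**2 = 40 + 8*9 = 40 + 72 = 112)
4793/(z(1/(-9 - 1), -11) + C(-4)*(-132)) = 4793/((-11 + 1/(-9 - 1))/(13 - 11) + 112*(-132)) = 4793/((-11 + 1/(-10))/2 - 14784) = 4793/((-11 - 1/10)/2 - 14784) = 4793/((1/2)*(-111/10) - 14784) = 4793/(-111/20 - 14784) = 4793/(-295791/20) = 4793*(-20/295791) = -95860/295791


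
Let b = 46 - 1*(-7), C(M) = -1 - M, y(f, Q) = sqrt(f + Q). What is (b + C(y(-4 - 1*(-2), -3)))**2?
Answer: (52 - I*sqrt(5))**2 ≈ 2699.0 - 232.55*I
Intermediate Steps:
y(f, Q) = sqrt(Q + f)
b = 53 (b = 46 + 7 = 53)
(b + C(y(-4 - 1*(-2), -3)))**2 = (53 + (-1 - sqrt(-3 + (-4 - 1*(-2)))))**2 = (53 + (-1 - sqrt(-3 + (-4 + 2))))**2 = (53 + (-1 - sqrt(-3 - 2)))**2 = (53 + (-1 - sqrt(-5)))**2 = (53 + (-1 - I*sqrt(5)))**2 = (52 - I*sqrt(5))**2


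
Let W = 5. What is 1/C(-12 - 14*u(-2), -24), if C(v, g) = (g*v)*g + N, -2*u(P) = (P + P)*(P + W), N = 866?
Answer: -1/54430 ≈ -1.8372e-5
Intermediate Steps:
u(P) = -P*(5 + P) (u(P) = -(P + P)*(P + 5)/2 = -2*P*(5 + P)/2 = -P*(5 + P))
C(v, g) = 866 + v*g² (C(v, g) = (g*v)*g + 866 = v*g² + 866 = 866 + v*g²)
1/C(-12 - 14*u(-2), -24) = 1/(866 + (-12 - (-14)*(-2)*(5 - 2))*(-24)²) = 1/(866 + (-12 - (-14)*(-2)*3)*576) = 1/(866 + (-12 - 14*6)*576) = 1/(866 + (-12 - 84)*576) = 1/(866 - 96*576) = 1/(866 - 55296) = 1/(-54430) = -1/54430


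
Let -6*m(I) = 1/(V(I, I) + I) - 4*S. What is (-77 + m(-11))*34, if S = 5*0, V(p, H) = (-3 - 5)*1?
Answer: -149209/57 ≈ -2617.7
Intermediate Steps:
V(p, H) = -8 (V(p, H) = -8*1 = -8)
S = 0
m(I) = -1/(6*(-8 + I)) (m(I) = -(1/(-8 + I) - 4*0)/6 = -(1/(-8 + I) + 0)/6 = -1/(6*(-8 + I)))
(-77 + m(-11))*34 = (-77 - 1/(-48 + 6*(-11)))*34 = (-77 - 1/(-48 - 66))*34 = (-77 - 1/(-114))*34 = (-77 - 1*(-1/114))*34 = (-77 + 1/114)*34 = -8777/114*34 = -149209/57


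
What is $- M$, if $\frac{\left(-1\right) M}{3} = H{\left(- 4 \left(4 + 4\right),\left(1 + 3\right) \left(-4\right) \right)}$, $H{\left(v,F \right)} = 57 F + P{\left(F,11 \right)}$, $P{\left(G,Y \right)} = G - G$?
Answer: $-2736$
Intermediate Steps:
$P{\left(G,Y \right)} = 0$
$H{\left(v,F \right)} = 57 F$ ($H{\left(v,F \right)} = 57 F + 0 = 57 F$)
$M = 2736$ ($M = - 3 \cdot 57 \left(1 + 3\right) \left(-4\right) = - 3 \cdot 57 \cdot 4 \left(-4\right) = - 3 \cdot 57 \left(-16\right) = \left(-3\right) \left(-912\right) = 2736$)
$- M = \left(-1\right) 2736 = -2736$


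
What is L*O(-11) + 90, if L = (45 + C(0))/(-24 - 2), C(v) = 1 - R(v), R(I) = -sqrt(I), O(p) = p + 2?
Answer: 1377/13 ≈ 105.92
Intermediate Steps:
O(p) = 2 + p
C(v) = 1 + sqrt(v) (C(v) = 1 - (-1)*sqrt(v) = 1 + sqrt(v))
L = -23/13 (L = (45 + (1 + sqrt(0)))/(-24 - 2) = (45 + (1 + 0))/(-26) = (45 + 1)*(-1/26) = 46*(-1/26) = -23/13 ≈ -1.7692)
L*O(-11) + 90 = -23*(2 - 11)/13 + 90 = -23/13*(-9) + 90 = 207/13 + 90 = 1377/13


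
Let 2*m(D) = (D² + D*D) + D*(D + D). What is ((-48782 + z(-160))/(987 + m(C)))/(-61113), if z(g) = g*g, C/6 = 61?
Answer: 23182/16433224587 ≈ 1.4107e-6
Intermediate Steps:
C = 366 (C = 6*61 = 366)
m(D) = 2*D² (m(D) = ((D² + D*D) + D*(D + D))/2 = ((D² + D²) + D*(2*D))/2 = (2*D² + 2*D²)/2 = (4*D²)/2 = 2*D²)
z(g) = g²
((-48782 + z(-160))/(987 + m(C)))/(-61113) = ((-48782 + (-160)²)/(987 + 2*366²))/(-61113) = ((-48782 + 25600)/(987 + 2*133956))*(-1/61113) = -23182/(987 + 267912)*(-1/61113) = -23182/268899*(-1/61113) = 23182/16433224587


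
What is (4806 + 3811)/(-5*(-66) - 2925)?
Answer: -8617/2595 ≈ -3.3206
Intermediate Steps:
(4806 + 3811)/(-5*(-66) - 2925) = 8617/(330 - 2925) = 8617/(-2595) = 8617*(-1/2595) = -8617/2595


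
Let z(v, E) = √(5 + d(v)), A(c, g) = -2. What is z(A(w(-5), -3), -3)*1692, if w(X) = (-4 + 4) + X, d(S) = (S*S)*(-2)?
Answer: 1692*I*√3 ≈ 2930.6*I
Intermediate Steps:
d(S) = -2*S² (d(S) = S²*(-2) = -2*S²)
w(X) = X (w(X) = 0 + X = X)
z(v, E) = √(5 - 2*v²)
z(A(w(-5), -3), -3)*1692 = √(5 - 2*(-2)²)*1692 = √(5 - 2*4)*1692 = √(5 - 8)*1692 = √(-3)*1692 = (I*√3)*1692 = 1692*I*√3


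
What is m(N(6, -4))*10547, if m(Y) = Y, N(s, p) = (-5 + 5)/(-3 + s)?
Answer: 0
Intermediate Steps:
N(s, p) = 0 (N(s, p) = 0/(-3 + s) = 0)
m(N(6, -4))*10547 = 0*10547 = 0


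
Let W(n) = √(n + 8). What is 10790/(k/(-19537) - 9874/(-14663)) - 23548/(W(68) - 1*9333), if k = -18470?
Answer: 1622559317406078947/243334089290914 + 47096*√19/87104813 ≈ 6668.0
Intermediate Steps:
W(n) = √(8 + n)
10790/(k/(-19537) - 9874/(-14663)) - 23548/(W(68) - 1*9333) = 10790/(-18470/(-19537) - 9874/(-14663)) - 23548/(√(8 + 68) - 1*9333) = 10790/(-18470*(-1/19537) - 9874*(-1/14663)) - 23548/(√76 - 9333) = 10790/(18470/19537 + 9874/14663) - 23548/(2*√19 - 9333) = 10790/(463733948/286471031) - 23548/(-9333 + 2*√19) = 10790*(286471031/463733948) - 23548/(-9333 + 2*√19) = 18620617015/2793578 - 23548/(-9333 + 2*√19)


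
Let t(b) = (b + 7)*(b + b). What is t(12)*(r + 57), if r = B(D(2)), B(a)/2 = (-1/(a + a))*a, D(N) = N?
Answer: 25536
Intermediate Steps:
t(b) = 2*b*(7 + b) (t(b) = (7 + b)*(2*b) = 2*b*(7 + b))
B(a) = -1 (B(a) = 2*((-1/(a + a))*a) = 2*((-1/(2*a))*a) = 2*(-½) = -1)
r = -1
t(12)*(r + 57) = (2*12*(7 + 12))*(-1 + 57) = (2*12*19)*56 = 456*56 = 25536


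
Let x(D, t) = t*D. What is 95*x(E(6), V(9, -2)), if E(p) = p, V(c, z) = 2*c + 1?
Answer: 10830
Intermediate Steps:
V(c, z) = 1 + 2*c
x(D, t) = D*t
95*x(E(6), V(9, -2)) = 95*(6*(1 + 2*9)) = 95*(6*(1 + 18)) = 95*(6*19) = 95*114 = 10830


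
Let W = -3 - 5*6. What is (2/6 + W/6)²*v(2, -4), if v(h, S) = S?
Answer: -961/9 ≈ -106.78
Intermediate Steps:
W = -33 (W = -3 - 30 = -33)
(2/6 + W/6)²*v(2, -4) = (2/6 - 33/6)²*(-4) = (2*(⅙) - 33*⅙)²*(-4) = (⅓ - 11/2)²*(-4) = (-31/6)²*(-4) = (961/36)*(-4) = -961/9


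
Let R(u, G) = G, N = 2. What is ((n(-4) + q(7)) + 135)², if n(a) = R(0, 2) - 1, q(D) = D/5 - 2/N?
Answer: 465124/25 ≈ 18605.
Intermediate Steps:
q(D) = -1 + D/5 (q(D) = D/5 - 2/2 = D*(⅕) - 2*½ = D/5 - 1 = -1 + D/5)
n(a) = 1 (n(a) = 2 - 1 = 1)
((n(-4) + q(7)) + 135)² = ((1 + (-1 + (⅕)*7)) + 135)² = ((1 + (-1 + 7/5)) + 135)² = ((1 + ⅖) + 135)² = (7/5 + 135)² = (682/5)² = 465124/25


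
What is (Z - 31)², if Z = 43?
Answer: 144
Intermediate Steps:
(Z - 31)² = (43 - 31)² = 12² = 144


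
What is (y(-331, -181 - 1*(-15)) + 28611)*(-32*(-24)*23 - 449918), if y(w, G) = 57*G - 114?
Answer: -8227954890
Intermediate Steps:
y(w, G) = -114 + 57*G
(y(-331, -181 - 1*(-15)) + 28611)*(-32*(-24)*23 - 449918) = ((-114 + 57*(-181 - 1*(-15))) + 28611)*(-32*(-24)*23 - 449918) = ((-114 + 57*(-181 + 15)) + 28611)*(768*23 - 449918) = ((-114 + 57*(-166)) + 28611)*(17664 - 449918) = ((-114 - 9462) + 28611)*(-432254) = (-9576 + 28611)*(-432254) = 19035*(-432254) = -8227954890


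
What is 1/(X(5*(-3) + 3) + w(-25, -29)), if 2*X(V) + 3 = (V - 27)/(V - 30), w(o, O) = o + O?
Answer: -28/1541 ≈ -0.018170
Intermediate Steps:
w(o, O) = O + o
X(V) = -3/2 + (-27 + V)/(2*(-30 + V)) (X(V) = -3/2 + ((V - 27)/(V - 30))/2 = -3/2 + ((-27 + V)/(-30 + V))/2 = -3/2 + (-27 + V)/(2*(-30 + V)))
1/(X(5*(-3) + 3) + w(-25, -29)) = 1/((63/2 - (5*(-3) + 3))/(-30 + (5*(-3) + 3)) + (-29 - 25)) = 1/((63/2 - (-15 + 3))/(-30 + (-15 + 3)) - 54) = 1/((63/2 - 1*(-12))/(-30 - 12) - 54) = 1/((63/2 + 12)/(-42) - 54) = 1/(-1/42*87/2 - 54) = 1/(-29/28 - 54) = 1/(-1541/28) = -28/1541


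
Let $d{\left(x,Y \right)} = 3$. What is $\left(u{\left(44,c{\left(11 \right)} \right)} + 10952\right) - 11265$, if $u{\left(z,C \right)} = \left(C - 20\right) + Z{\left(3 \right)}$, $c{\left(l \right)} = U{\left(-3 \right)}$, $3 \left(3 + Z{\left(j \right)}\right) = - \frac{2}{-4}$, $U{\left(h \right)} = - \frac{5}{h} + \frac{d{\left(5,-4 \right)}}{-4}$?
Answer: $- \frac{4019}{12} \approx -334.92$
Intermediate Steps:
$U{\left(h \right)} = - \frac{3}{4} - \frac{5}{h}$ ($U{\left(h \right)} = - \frac{5}{h} + \frac{3}{-4} = - \frac{5}{h} + 3 \left(- \frac{1}{4}\right) = - \frac{5}{h} - \frac{3}{4} = - \frac{3}{4} - \frac{5}{h}$)
$Z{\left(j \right)} = - \frac{17}{6}$ ($Z{\left(j \right)} = -3 + \frac{\left(-2\right) \frac{1}{-4}}{3} = -3 + \frac{\left(-2\right) \left(- \frac{1}{4}\right)}{3} = -3 + \frac{1}{3} \cdot \frac{1}{2} = -3 + \frac{1}{6} = - \frac{17}{6}$)
$c{\left(l \right)} = \frac{11}{12}$ ($c{\left(l \right)} = - \frac{3}{4} - \frac{5}{-3} = - \frac{3}{4} - - \frac{5}{3} = - \frac{3}{4} + \frac{5}{3} = \frac{11}{12}$)
$u{\left(z,C \right)} = - \frac{137}{6} + C$ ($u{\left(z,C \right)} = \left(C - 20\right) - \frac{17}{6} = \left(-20 + C\right) - \frac{17}{6} = - \frac{137}{6} + C$)
$\left(u{\left(44,c{\left(11 \right)} \right)} + 10952\right) - 11265 = \left(\left(- \frac{137}{6} + \frac{11}{12}\right) + 10952\right) - 11265 = \left(- \frac{263}{12} + 10952\right) - 11265 = \frac{131161}{12} - 11265 = - \frac{4019}{12}$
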